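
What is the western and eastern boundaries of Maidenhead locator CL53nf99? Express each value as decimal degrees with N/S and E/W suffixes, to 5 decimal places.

128.84167° W, 128.83333° W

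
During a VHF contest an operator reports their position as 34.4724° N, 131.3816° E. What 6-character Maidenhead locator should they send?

Offset from 180°W / 90°S: lon 311.3816°, lat 124.4724°.
Field (20°×10°, letters A–R): 311.3816/20 → 15 → P, 124.4724/10 → 12 → M; chars PM.
Square (2°×1°, digits 0–9): 11.3816/2 → 5, 4.4724/1 → 4; chars 54.
Subsquare (5′×2.5′, letters a–x): 1.3816/0.0833333 → 16 → q, 0.4724/0.0416667 → 11 → l; chars ql.

PM54ql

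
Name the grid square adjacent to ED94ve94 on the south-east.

ED94we03

Longitude extended square 9; +1 → 10, wraps to 0, carry into subsquare.
Longitude subsquare v = 21; +1 → 22 = w.
Latitude extended square 4; −1 → 3.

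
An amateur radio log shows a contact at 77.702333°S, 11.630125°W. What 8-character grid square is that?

IB42eh41

Offset from 180°W / 90°S: lon 168.36988°, lat 12.29767°.
Field: 168.36988/20 → 8 → I, 12.29767/10 → 1 → B; chars IB.
Square: 8.36988/2 → 4, 2.29767/1 → 2; chars 42.
Subsquare: 0.36988/0.0833333 → 4 → e, 0.29767/0.0416667 → 7 → h; chars eh.
Extended square: 0.03654/0.00833333 → 4, 0.00600/0.00416667 → 1; chars 41.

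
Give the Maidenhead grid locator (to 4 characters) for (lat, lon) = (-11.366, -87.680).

EH68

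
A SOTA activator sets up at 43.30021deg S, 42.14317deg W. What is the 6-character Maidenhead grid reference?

GE86wq

Shift to the Maidenhead origin (180°W, 90°S): lon 137.8568, lat 46.6998.
Field: lon ⌊137.8568/20⌋ = 6 → G; lat ⌊46.6998/10⌋ = 4 → E.
Square: lon ⌊17.8568/2⌋ = 8; lat ⌊6.6998/1⌋ = 6.
Subsquare: lon ⌊1.8568/0.0833333⌋ = 22 → w; lat ⌊0.6998/0.0416667⌋ = 16 → q.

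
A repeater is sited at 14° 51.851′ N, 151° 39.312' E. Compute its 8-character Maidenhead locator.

QK54tu87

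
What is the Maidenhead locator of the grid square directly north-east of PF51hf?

PF51ig

Longitude subsquare h = 7; +1 → 8 = i.
Latitude subsquare f = 5; +1 → 6 = g.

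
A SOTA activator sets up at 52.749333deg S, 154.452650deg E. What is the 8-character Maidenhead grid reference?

QD77fg40

Add 180° to longitude and 90° to latitude: 334.45265, 37.25067.
Field: lon ⌊334.45265/20⌋ = 16 → Q; lat ⌊37.25067/10⌋ = 3 → D.
Square: lon ⌊14.45265/2⌋ = 7; lat ⌊7.25067/1⌋ = 7.
Subsquare: lon ⌊0.45265/0.0833333⌋ = 5 → f; lat ⌊0.25067/0.0416667⌋ = 6 → g.
Extended square: lon ⌊0.03598/0.00833333⌋ = 4; lat ⌊0.00067/0.00416667⌋ = 0.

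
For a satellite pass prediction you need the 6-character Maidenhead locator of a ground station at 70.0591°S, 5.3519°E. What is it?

Shift to the Maidenhead origin (180°W, 90°S): lon 185.3519, lat 19.9409.
Field: lon ⌊185.3519/20⌋ = 9 → J; lat ⌊19.9409/10⌋ = 1 → B.
Square: lon ⌊5.3519/2⌋ = 2; lat ⌊9.9409/1⌋ = 9.
Subsquare: lon ⌊1.3519/0.0833333⌋ = 16 → q; lat ⌊0.9409/0.0416667⌋ = 22 → w.

JB29qw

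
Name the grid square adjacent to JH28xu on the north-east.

JH38av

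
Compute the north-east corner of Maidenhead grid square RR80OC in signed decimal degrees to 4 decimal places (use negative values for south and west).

80.1250, 177.2500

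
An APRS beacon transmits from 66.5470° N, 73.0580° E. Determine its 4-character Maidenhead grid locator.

Offset from 180°W / 90°S: lon 253.06°, lat 156.55°.
Field (20°×10°, letters A–R): 253.06/20 → 12 → M, 156.55/10 → 15 → P; chars MP.
Square (2°×1°, digits 0–9): 13.06/2 → 6, 6.55/1 → 6; chars 66.

MP66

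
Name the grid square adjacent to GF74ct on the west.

Longitude subsquare c = 2; −1 → 1 = b.
The latitude characters are unchanged.

GF74bt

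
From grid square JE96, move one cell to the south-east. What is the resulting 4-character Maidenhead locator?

KE05

Longitude square 9; +1 → 10, wraps to 0, carry into field.
Longitude field J = 9; +1 → 10 = K.
Latitude square 6; −1 → 5.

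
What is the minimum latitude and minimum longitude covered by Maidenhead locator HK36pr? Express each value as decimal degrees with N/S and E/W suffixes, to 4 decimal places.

Field H=7, K=10: +7·20° lon, +10·10° lat → SW at lon -40°, lat 10°.
Square 3, 6: +3·2° lon, +6·1° lat → SW at lon -34°, lat 16°.
Subsquare p=15, r=17: +15·0.0833333° lon, +17·0.0416667° lat → SW at lon -32.75°, lat 16.7083°.
latitude 16.7083° N, longitude 32.7500° W.

16.7083° N, 32.7500° W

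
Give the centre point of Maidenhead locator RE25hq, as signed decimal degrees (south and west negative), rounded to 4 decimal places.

Field R=17, E=4: +17·20° lon, +4·10° lat → SW at lon 160°, lat -50°.
Square 2, 5: +2·2° lon, +5·1° lat → SW at lon 164°, lat -45°.
Subsquare h=7, q=16: +7·0.0833333° lon, +16·0.0416667° lat → SW at lon 164.583°, lat -44.3333°.
Cell spans 0.0833333° lon × 0.0416667° lat. Centre is SW corner plus half of each.
latitude -44.3125, longitude 164.6250.

-44.3125, 164.6250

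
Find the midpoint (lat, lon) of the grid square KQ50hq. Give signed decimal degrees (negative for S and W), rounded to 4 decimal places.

70.6875, 30.6250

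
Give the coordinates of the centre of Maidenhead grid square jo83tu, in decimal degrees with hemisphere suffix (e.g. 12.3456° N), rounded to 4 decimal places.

53.8542° N, 17.6250° E

Field J=9, O=14: +9·20° lon, +14·10° lat → SW at lon 0°, lat 50°.
Square 8, 3: +8·2° lon, +3·1° lat → SW at lon 16°, lat 53°.
Subsquare t=19, u=20: +19·0.0833333° lon, +20·0.0416667° lat → SW at lon 17.5833°, lat 53.8333°.
Cell spans 0.0833333° lon × 0.0416667° lat. Centre is SW corner plus half of each.
latitude 53.8542° N, longitude 17.6250° E.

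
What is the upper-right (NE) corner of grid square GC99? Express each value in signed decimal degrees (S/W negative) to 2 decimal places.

Field G=6, C=2: +6·20° lon, +2·10° lat → SW at lon -60°, lat -70°.
Square 9, 9: +9·2° lon, +9·1° lat → SW at lon -42°, lat -61°.
Cell spans 2° lon × 1° lat. NE corner is SW corner plus one full cell.
latitude -60.00, longitude -40.00.

-60.00, -40.00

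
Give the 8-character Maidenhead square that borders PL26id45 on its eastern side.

PL26id55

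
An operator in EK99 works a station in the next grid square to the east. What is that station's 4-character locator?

Longitude square 9; +1 → 10, wraps to 0, carry into field.
Longitude field E = 4; +1 → 5 = F.
The latitude characters are unchanged.

FK09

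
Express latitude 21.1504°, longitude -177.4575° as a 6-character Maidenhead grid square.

AL11gd

Offset from 180°W / 90°S: lon 2.5425°, lat 111.1504°.
Field: 2.5425/20 → 0 → A, 111.1504/10 → 11 → L; chars AL.
Square: 2.5425/2 → 1, 1.1504/1 → 1; chars 11.
Subsquare: 0.5425/0.0833333 → 6 → g, 0.1504/0.0416667 → 3 → d; chars gd.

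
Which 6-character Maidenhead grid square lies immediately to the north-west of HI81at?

HI71xu

Longitude subsquare a = 0; −1 → -1, wraps to 23 = x, carry into square.
Longitude square 8; −1 → 7.
Latitude subsquare t = 19; +1 → 20 = u.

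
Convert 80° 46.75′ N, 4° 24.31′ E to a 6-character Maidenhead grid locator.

Add 180° to longitude and 90° to latitude: 184.4052, 170.7792.
Field: 184.4052/20 → 9 → J, 170.7792/10 → 17 → R; chars JR.
Square: 4.4052/2 → 2, 0.7792/1 → 0; chars 20.
Subsquare: 0.4052/0.0833333 → 4 → e, 0.7792/0.0416667 → 18 → s; chars es.

JR20es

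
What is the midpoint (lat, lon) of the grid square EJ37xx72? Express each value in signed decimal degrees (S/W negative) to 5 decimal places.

7.96875, -92.02083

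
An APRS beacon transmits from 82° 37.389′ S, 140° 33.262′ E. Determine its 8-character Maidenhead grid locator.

QA07gj60

Offset from 180°W / 90°S: lon 320.55437°, lat 7.37685°.
Field: 320.55437/20 → 16 → Q, 7.37685/10 → 0 → A; chars QA.
Square: 0.55437/2 → 0, 7.37685/1 → 7; chars 07.
Subsquare: 0.55437/0.0833333 → 6 → g, 0.37685/0.0416667 → 9 → j; chars gj.
Extended square: 0.05437/0.00833333 → 6, 0.00185/0.00416667 → 0; chars 60.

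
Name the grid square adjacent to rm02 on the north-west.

QM93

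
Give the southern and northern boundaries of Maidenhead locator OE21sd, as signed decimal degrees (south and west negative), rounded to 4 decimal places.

Field O=14, E=4: +14·20° lon, +4·10° lat → SW at lon 100°, lat -50°.
Square 2, 1: +2·2° lon, +1·1° lat → SW at lon 104°, lat -49°.
Subsquare s=18, d=3: +18·0.0833333° lon, +3·0.0416667° lat → SW at lon 105.5°, lat -48.875°.
Cell spans 0.0833333° lon × 0.0416667° lat.
south -48.8750, north -48.8333.

-48.8750, -48.8333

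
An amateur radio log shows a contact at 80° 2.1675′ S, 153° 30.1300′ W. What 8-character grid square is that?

BA39fx91

Offset from 180°W / 90°S: lon 26.49783°, lat 9.96388°.
Field: lon ⌊26.49783/20⌋ = 1 → B; lat ⌊9.96388/10⌋ = 0 → A.
Square: lon ⌊6.49783/2⌋ = 3; lat ⌊9.96388/1⌋ = 9.
Subsquare: lon ⌊0.49783/0.0833333⌋ = 5 → f; lat ⌊0.96388/0.0416667⌋ = 23 → x.
Extended square: lon ⌊0.08117/0.00833333⌋ = 9; lat ⌊0.00554/0.00416667⌋ = 1.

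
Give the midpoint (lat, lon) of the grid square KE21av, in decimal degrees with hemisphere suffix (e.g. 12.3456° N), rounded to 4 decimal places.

Field K=10, E=4: +10·20° lon, +4·10° lat → SW at lon 20°, lat -50°.
Square 2, 1: +2·2° lon, +1·1° lat → SW at lon 24°, lat -49°.
Subsquare a=0, v=21: +0·0.0833333° lon, +21·0.0416667° lat → SW at lon 24°, lat -48.125°.
Cell spans 0.0833333° lon × 0.0416667° lat. Centre is SW corner plus half of each.
latitude 48.1042° S, longitude 24.0417° E.

48.1042° S, 24.0417° E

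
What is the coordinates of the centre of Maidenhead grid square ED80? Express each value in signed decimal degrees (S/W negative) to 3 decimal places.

-59.500, -83.000

Field E=4, D=3: +4·20° lon, +3·10° lat → SW at lon -100°, lat -60°.
Square 8, 0: +8·2° lon, +0·1° lat → SW at lon -84°, lat -60°.
Cell spans 2° lon × 1° lat. Centre is SW corner plus half of each.
latitude -59.500, longitude -83.000.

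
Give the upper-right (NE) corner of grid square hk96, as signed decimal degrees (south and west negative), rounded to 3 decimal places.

Field H=7, K=10: +7·20° lon, +10·10° lat → SW at lon -40°, lat 10°.
Square 9, 6: +9·2° lon, +6·1° lat → SW at lon -22°, lat 16°.
Cell spans 2° lon × 1° lat. NE corner is SW corner plus one full cell.
latitude 17.000, longitude -20.000.

17.000, -20.000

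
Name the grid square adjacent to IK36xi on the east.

IK46ai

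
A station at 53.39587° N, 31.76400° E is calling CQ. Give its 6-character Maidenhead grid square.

Offset from 180°W / 90°S: lon 211.7640°, lat 143.3959°.
Field: 211.7640/20 → 10 → K, 143.3959/10 → 14 → O; chars KO.
Square: 11.7640/2 → 5, 3.3959/1 → 3; chars 53.
Subsquare: 1.7640/0.0833333 → 21 → v, 0.3959/0.0416667 → 9 → j; chars vj.

KO53vj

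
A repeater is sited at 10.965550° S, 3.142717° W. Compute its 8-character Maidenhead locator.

IH89ka28

Add 180° to longitude and 90° to latitude: 176.85728, 79.03445.
Field (20°×10°, letters A–R): lon ⌊176.85728/20⌋ = 8 → I; lat ⌊79.03445/10⌋ = 7 → H.
Square (2°×1°, digits 0–9): lon ⌊16.85728/2⌋ = 8; lat ⌊9.03445/1⌋ = 9.
Subsquare (5′×2.5′, letters a–x): lon ⌊0.85728/0.0833333⌋ = 10 → k; lat ⌊0.03445/0.0416667⌋ = 0 → a.
Extended square (30″×15″, digits 0–9): lon ⌊0.02395/0.00833333⌋ = 2; lat ⌊0.03445/0.00416667⌋ = 8.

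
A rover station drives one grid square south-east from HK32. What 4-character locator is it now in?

HK41

Longitude square 3; +1 → 4.
Latitude square 2; −1 → 1.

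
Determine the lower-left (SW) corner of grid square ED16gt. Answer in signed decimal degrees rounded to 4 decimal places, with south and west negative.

-53.2083, -97.5000

Field E=4, D=3: +4·20° lon, +3·10° lat → SW at lon -100°, lat -60°.
Square 1, 6: +1·2° lon, +6·1° lat → SW at lon -98°, lat -54°.
Subsquare g=6, t=19: +6·0.0833333° lon, +19·0.0416667° lat → SW at lon -97.5°, lat -53.2083°.
latitude -53.2083, longitude -97.5000.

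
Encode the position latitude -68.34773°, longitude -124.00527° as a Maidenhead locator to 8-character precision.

Shift to the Maidenhead origin (180°W, 90°S): lon 55.99473, lat 21.65227.
Field: lon ⌊55.99473/20⌋ = 2 → C; lat ⌊21.65227/10⌋ = 2 → C.
Square: lon ⌊15.99473/2⌋ = 7; lat ⌊1.65227/1⌋ = 1.
Subsquare: lon ⌊1.99473/0.0833333⌋ = 23 → x; lat ⌊0.65227/0.0416667⌋ = 15 → p.
Extended square: lon ⌊0.07806/0.00833333⌋ = 9; lat ⌊0.02727/0.00416667⌋ = 6.

CC71xp96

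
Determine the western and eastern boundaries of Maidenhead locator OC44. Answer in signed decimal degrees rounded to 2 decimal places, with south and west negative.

108.00, 110.00

Field O=14, C=2: +14·20° lon, +2·10° lat → SW at lon 100°, lat -70°.
Square 4, 4: +4·2° lon, +4·1° lat → SW at lon 108°, lat -66°.
Cell spans 2° lon × 1° lat.
west 108.00, east 110.00.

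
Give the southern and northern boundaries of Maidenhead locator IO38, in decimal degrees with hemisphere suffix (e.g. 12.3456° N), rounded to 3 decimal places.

58.000° N, 59.000° N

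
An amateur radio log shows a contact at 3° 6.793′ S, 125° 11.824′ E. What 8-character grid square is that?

PI26ov32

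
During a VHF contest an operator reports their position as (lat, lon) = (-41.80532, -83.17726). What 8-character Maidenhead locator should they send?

Offset from 180°W / 90°S: lon 96.82274°, lat 48.19468°.
Field: lon ⌊96.82274/20⌋ = 4 → E; lat ⌊48.19468/10⌋ = 4 → E.
Square: lon ⌊16.82274/2⌋ = 8; lat ⌊8.19468/1⌋ = 8.
Subsquare: lon ⌊0.82274/0.0833333⌋ = 9 → j; lat ⌊0.19468/0.0416667⌋ = 4 → e.
Extended square: lon ⌊0.07274/0.00833333⌋ = 8; lat ⌊0.02801/0.00416667⌋ = 6.

EE88je86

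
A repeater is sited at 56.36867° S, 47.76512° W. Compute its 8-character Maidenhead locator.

GD63cp81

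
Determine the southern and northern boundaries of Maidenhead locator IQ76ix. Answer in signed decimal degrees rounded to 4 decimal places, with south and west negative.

76.9583, 77.0000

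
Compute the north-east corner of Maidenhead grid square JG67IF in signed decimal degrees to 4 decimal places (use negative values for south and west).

-22.7500, 12.7500

Field J=9, G=6: +9·20° lon, +6·10° lat → SW at lon 0°, lat -30°.
Square 6, 7: +6·2° lon, +7·1° lat → SW at lon 12°, lat -23°.
Subsquare i=8, f=5: +8·0.0833333° lon, +5·0.0416667° lat → SW at lon 12.6667°, lat -22.7917°.
Cell spans 0.0833333° lon × 0.0416667° lat. NE corner is SW corner plus one full cell.
latitude -22.7500, longitude 12.7500.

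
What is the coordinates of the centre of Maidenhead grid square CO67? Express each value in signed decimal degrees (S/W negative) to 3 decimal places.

57.500, -127.000

Field C=2, O=14: +2·20° lon, +14·10° lat → SW at lon -140°, lat 50°.
Square 6, 7: +6·2° lon, +7·1° lat → SW at lon -128°, lat 57°.
Cell spans 2° lon × 1° lat. Centre is SW corner plus half of each.
latitude 57.500, longitude -127.000.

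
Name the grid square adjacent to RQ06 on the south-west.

Longitude square 0; −1 → -1, wraps to 9, carry into field.
Longitude field R = 17; −1 → 16 = Q.
Latitude square 6; −1 → 5.

QQ95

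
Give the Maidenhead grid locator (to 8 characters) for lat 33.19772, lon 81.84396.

Add 180° to longitude and 90° to latitude: 261.84396, 123.19772.
Field: lon ⌊261.84396/20⌋ = 13 → N; lat ⌊123.19772/10⌋ = 12 → M.
Square: lon ⌊1.84396/2⌋ = 0; lat ⌊3.19772/1⌋ = 3.
Subsquare: lon ⌊1.84396/0.0833333⌋ = 22 → w; lat ⌊0.19772/0.0416667⌋ = 4 → e.
Extended square: lon ⌊0.01063/0.00833333⌋ = 1; lat ⌊0.03105/0.00416667⌋ = 7.

NM03we17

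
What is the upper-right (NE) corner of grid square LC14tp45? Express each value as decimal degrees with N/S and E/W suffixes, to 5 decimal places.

Field L=11, C=2: +11·20° lon, +2·10° lat → SW at lon 40°, lat -70°.
Square 1, 4: +1·2° lon, +4·1° lat → SW at lon 42°, lat -66°.
Subsquare t=19, p=15: +19·0.0833333° lon, +15·0.0416667° lat → SW at lon 43.5833°, lat -65.375°.
Extended square 4, 5: +4·0.00833333° lon, +5·0.00416667° lat → SW at lon 43.6167°, lat -65.3542°.
Cell spans 0.00833333° lon × 0.00416667° lat. NE corner is SW corner plus one full cell.
latitude 65.35000° S, longitude 43.62500° E.

65.35000° S, 43.62500° E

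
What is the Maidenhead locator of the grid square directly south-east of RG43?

Longitude square 4; +1 → 5.
Latitude square 3; −1 → 2.

RG52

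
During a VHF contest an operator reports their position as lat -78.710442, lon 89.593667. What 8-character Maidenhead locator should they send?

Offset from 180°W / 90°S: lon 269.59367°, lat 11.28956°.
Field (20°×10°, letters A–R): lon ⌊269.59367/20⌋ = 13 → N; lat ⌊11.28956/10⌋ = 1 → B.
Square (2°×1°, digits 0–9): lon ⌊9.59367/2⌋ = 4; lat ⌊1.28956/1⌋ = 1.
Subsquare (5′×2.5′, letters a–x): lon ⌊1.59367/0.0833333⌋ = 19 → t; lat ⌊0.28956/0.0416667⌋ = 6 → g.
Extended square (30″×15″, digits 0–9): lon ⌊0.01033/0.00833333⌋ = 1; lat ⌊0.03956/0.00416667⌋ = 9.

NB41tg19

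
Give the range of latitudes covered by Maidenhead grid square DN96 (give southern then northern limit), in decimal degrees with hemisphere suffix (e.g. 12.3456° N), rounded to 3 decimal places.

46.000° N, 47.000° N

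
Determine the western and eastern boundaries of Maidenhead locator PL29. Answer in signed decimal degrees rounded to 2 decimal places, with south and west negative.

Field P=15, L=11: +15·20° lon, +11·10° lat → SW at lon 120°, lat 20°.
Square 2, 9: +2·2° lon, +9·1° lat → SW at lon 124°, lat 29°.
Cell spans 2° lon × 1° lat.
west 124.00, east 126.00.

124.00, 126.00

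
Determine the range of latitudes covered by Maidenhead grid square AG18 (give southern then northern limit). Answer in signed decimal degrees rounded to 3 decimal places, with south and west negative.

-22.000, -21.000

Field A=0, G=6: +0·20° lon, +6·10° lat → SW at lon -180°, lat -30°.
Square 1, 8: +1·2° lon, +8·1° lat → SW at lon -178°, lat -22°.
Cell spans 2° lon × 1° lat.
south -22.000, north -21.000.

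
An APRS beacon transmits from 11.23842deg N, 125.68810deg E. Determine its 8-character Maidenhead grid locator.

PK21uf27

Offset from 180°W / 90°S: lon 305.68810°, lat 101.23842°.
Field: 305.68810/20 → 15 → P, 101.23842/10 → 10 → K; chars PK.
Square: 5.68810/2 → 2, 1.23842/1 → 1; chars 21.
Subsquare: 1.68810/0.0833333 → 20 → u, 0.23842/0.0416667 → 5 → f; chars uf.
Extended square: 0.02143/0.00833333 → 2, 0.03009/0.00416667 → 7; chars 27.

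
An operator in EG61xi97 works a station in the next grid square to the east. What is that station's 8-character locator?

EG71ai07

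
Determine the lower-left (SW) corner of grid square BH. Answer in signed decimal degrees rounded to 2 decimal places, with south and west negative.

Field B=1, H=7: +1·20° lon, +7·10° lat → SW at lon -160°, lat -20°.
latitude -20.00, longitude -160.00.

-20.00, -160.00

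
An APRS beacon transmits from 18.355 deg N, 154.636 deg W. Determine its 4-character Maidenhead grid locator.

BK28

Shift to the Maidenhead origin (180°W, 90°S): lon 25.36, lat 108.36.
Field: lon ⌊25.36/20⌋ = 1 → B; lat ⌊108.36/10⌋ = 10 → K.
Square: lon ⌊5.36/2⌋ = 2; lat ⌊8.36/1⌋ = 8.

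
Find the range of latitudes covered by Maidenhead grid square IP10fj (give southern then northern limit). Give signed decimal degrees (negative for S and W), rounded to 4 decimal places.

Field I=8, P=15: +8·20° lon, +15·10° lat → SW at lon -20°, lat 60°.
Square 1, 0: +1·2° lon, +0·1° lat → SW at lon -18°, lat 60°.
Subsquare f=5, j=9: +5·0.0833333° lon, +9·0.0416667° lat → SW at lon -17.5833°, lat 60.375°.
Cell spans 0.0833333° lon × 0.0416667° lat.
south 60.3750, north 60.4167.

60.3750, 60.4167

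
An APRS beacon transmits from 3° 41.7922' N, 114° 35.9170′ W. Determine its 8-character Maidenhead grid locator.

Offset from 180°W / 90°S: lon 65.40138°, lat 93.69654°.
Field: lon ⌊65.40138/20⌋ = 3 → D; lat ⌊93.69654/10⌋ = 9 → J.
Square: lon ⌊5.40138/2⌋ = 2; lat ⌊3.69654/1⌋ = 3.
Subsquare: lon ⌊1.40138/0.0833333⌋ = 16 → q; lat ⌊0.69654/0.0416667⌋ = 16 → q.
Extended square: lon ⌊0.06805/0.00833333⌋ = 8; lat ⌊0.02987/0.00416667⌋ = 7.

DJ23qq87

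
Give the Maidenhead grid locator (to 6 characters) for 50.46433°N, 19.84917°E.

Offset from 180°W / 90°S: lon 199.8492°, lat 140.4643°.
Field: lon ⌊199.8492/20⌋ = 9 → J; lat ⌊140.4643/10⌋ = 14 → O.
Square: lon ⌊19.8492/2⌋ = 9; lat ⌊0.4643/1⌋ = 0.
Subsquare: lon ⌊1.8492/0.0833333⌋ = 22 → w; lat ⌊0.4643/0.0416667⌋ = 11 → l.

JO90wl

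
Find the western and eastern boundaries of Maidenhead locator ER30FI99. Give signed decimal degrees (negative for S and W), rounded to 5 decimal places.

-93.50833, -93.50000

Field E=4, R=17: +4·20° lon, +17·10° lat → SW at lon -100°, lat 80°.
Square 3, 0: +3·2° lon, +0·1° lat → SW at lon -94°, lat 80°.
Subsquare f=5, i=8: +5·0.0833333° lon, +8·0.0416667° lat → SW at lon -93.5833°, lat 80.3333°.
Extended square 9, 9: +9·0.00833333° lon, +9·0.00416667° lat → SW at lon -93.5083°, lat 80.3708°.
Cell spans 0.00833333° lon × 0.00416667° lat.
west -93.50833, east -93.50000.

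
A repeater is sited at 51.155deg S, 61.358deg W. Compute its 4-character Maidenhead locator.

FD98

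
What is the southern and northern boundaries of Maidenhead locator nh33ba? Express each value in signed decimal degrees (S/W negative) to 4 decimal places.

-17.0000, -16.9583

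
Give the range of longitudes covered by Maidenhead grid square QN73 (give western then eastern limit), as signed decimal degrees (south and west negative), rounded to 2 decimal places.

154.00, 156.00

Field Q=16, N=13: +16·20° lon, +13·10° lat → SW at lon 140°, lat 40°.
Square 7, 3: +7·2° lon, +3·1° lat → SW at lon 154°, lat 43°.
Cell spans 2° lon × 1° lat.
west 154.00, east 156.00.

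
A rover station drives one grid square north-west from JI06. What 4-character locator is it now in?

II97

Longitude square 0; −1 → -1, wraps to 9, carry into field.
Longitude field J = 9; −1 → 8 = I.
Latitude square 6; +1 → 7.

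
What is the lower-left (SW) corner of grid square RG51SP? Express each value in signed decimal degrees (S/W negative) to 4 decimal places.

-28.3750, 171.5000

Field R=17, G=6: +17·20° lon, +6·10° lat → SW at lon 160°, lat -30°.
Square 5, 1: +5·2° lon, +1·1° lat → SW at lon 170°, lat -29°.
Subsquare s=18, p=15: +18·0.0833333° lon, +15·0.0416667° lat → SW at lon 171.5°, lat -28.375°.
latitude -28.3750, longitude 171.5000.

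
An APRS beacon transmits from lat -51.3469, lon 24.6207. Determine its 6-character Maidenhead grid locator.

KD28hp

Shift to the Maidenhead origin (180°W, 90°S): lon 204.6207, lat 38.6531.
Field: lon ⌊204.6207/20⌋ = 10 → K; lat ⌊38.6531/10⌋ = 3 → D.
Square: lon ⌊4.6207/2⌋ = 2; lat ⌊8.6531/1⌋ = 8.
Subsquare: lon ⌊0.6207/0.0833333⌋ = 7 → h; lat ⌊0.6531/0.0416667⌋ = 15 → p.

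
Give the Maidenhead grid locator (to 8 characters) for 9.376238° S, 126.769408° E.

PI30jo29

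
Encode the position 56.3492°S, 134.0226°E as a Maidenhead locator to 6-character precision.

Shift to the Maidenhead origin (180°W, 90°S): lon 314.0226, lat 33.6508.
Field: 314.0226/20 → 15 → P, 33.6508/10 → 3 → D; chars PD.
Square: 14.0226/2 → 7, 3.6508/1 → 3; chars 73.
Subsquare: 0.0226/0.0833333 → 0 → a, 0.6508/0.0416667 → 15 → p; chars ap.

PD73ap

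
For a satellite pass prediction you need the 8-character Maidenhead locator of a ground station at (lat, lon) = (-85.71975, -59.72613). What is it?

GA04dg27

Add 180° to longitude and 90° to latitude: 120.27387, 4.28025.
Field: lon ⌊120.27387/20⌋ = 6 → G; lat ⌊4.28025/10⌋ = 0 → A.
Square: lon ⌊0.27387/2⌋ = 0; lat ⌊4.28025/1⌋ = 4.
Subsquare: lon ⌊0.27387/0.0833333⌋ = 3 → d; lat ⌊0.28025/0.0416667⌋ = 6 → g.
Extended square: lon ⌊0.02387/0.00833333⌋ = 2; lat ⌊0.03025/0.00416667⌋ = 7.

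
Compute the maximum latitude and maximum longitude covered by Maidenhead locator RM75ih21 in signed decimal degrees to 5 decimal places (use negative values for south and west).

Field R=17, M=12: +17·20° lon, +12·10° lat → SW at lon 160°, lat 30°.
Square 7, 5: +7·2° lon, +5·1° lat → SW at lon 174°, lat 35°.
Subsquare i=8, h=7: +8·0.0833333° lon, +7·0.0416667° lat → SW at lon 174.667°, lat 35.2917°.
Extended square 2, 1: +2·0.00833333° lon, +1·0.00416667° lat → SW at lon 174.683°, lat 35.2958°.
Cell spans 0.00833333° lon × 0.00416667° lat. NE corner is SW corner plus one full cell.
latitude 35.30000, longitude 174.69167.

35.30000, 174.69167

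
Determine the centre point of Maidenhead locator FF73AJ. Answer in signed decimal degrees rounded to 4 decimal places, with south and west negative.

-36.6042, -65.9583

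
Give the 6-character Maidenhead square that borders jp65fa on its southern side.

JP64fx

Latitude subsquare a = 0; −1 → -1, wraps to 23 = x, carry into square.
Latitude square 5; −1 → 4.
The longitude characters are unchanged.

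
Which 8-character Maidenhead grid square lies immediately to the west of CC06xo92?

Longitude extended square 9; −1 → 8.
The latitude characters are unchanged.

CC06xo82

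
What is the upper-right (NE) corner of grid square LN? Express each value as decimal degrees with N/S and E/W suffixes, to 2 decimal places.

Field L=11, N=13: +11·20° lon, +13·10° lat → SW at lon 40°, lat 40°.
Cell spans 20° lon × 10° lat. NE corner is SW corner plus one full cell.
latitude 50.00° N, longitude 60.00° E.

50.00° N, 60.00° E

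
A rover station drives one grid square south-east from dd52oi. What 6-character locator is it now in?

DD52ph

Longitude subsquare o = 14; +1 → 15 = p.
Latitude subsquare i = 8; −1 → 7 = h.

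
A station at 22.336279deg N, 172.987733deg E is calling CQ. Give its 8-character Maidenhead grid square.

RL62li80

Shift to the Maidenhead origin (180°W, 90°S): lon 352.98773, lat 112.33628.
Field (20°×10°, letters A–R): 352.98773/20 → 17 → R, 112.33628/10 → 11 → L; chars RL.
Square (2°×1°, digits 0–9): 12.98773/2 → 6, 2.33628/1 → 2; chars 62.
Subsquare (5′×2.5′, letters a–x): 0.98773/0.0833333 → 11 → l, 0.33628/0.0416667 → 8 → i; chars li.
Extended square (30″×15″, digits 0–9): 0.07107/0.00833333 → 8, 0.00295/0.00416667 → 0; chars 80.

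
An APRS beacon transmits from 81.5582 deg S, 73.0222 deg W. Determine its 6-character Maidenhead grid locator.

FA38lk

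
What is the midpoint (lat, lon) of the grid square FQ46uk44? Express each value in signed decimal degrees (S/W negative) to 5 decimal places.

76.43542, -70.29583

Field F=5, Q=16: +5·20° lon, +16·10° lat → SW at lon -80°, lat 70°.
Square 4, 6: +4·2° lon, +6·1° lat → SW at lon -72°, lat 76°.
Subsquare u=20, k=10: +20·0.0833333° lon, +10·0.0416667° lat → SW at lon -70.3333°, lat 76.4167°.
Extended square 4, 4: +4·0.00833333° lon, +4·0.00416667° lat → SW at lon -70.3°, lat 76.4333°.
Cell spans 0.00833333° lon × 0.00416667° lat. Centre is SW corner plus half of each.
latitude 76.43542, longitude -70.29583.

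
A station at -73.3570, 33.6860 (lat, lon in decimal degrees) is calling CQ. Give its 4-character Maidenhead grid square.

KB66

Shift to the Maidenhead origin (180°W, 90°S): lon 213.69, lat 16.64.
Field: 213.69/20 → 10 → K, 16.64/10 → 1 → B; chars KB.
Square: 13.69/2 → 6, 6.64/1 → 6; chars 66.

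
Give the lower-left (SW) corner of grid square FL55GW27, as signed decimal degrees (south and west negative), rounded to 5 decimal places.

25.94583, -69.48333

Field F=5, L=11: +5·20° lon, +11·10° lat → SW at lon -80°, lat 20°.
Square 5, 5: +5·2° lon, +5·1° lat → SW at lon -70°, lat 25°.
Subsquare g=6, w=22: +6·0.0833333° lon, +22·0.0416667° lat → SW at lon -69.5°, lat 25.9167°.
Extended square 2, 7: +2·0.00833333° lon, +7·0.00416667° lat → SW at lon -69.4833°, lat 25.9458°.
latitude 25.94583, longitude -69.48333.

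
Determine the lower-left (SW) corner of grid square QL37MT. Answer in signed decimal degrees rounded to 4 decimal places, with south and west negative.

27.7917, 147.0000

Field Q=16, L=11: +16·20° lon, +11·10° lat → SW at lon 140°, lat 20°.
Square 3, 7: +3·2° lon, +7·1° lat → SW at lon 146°, lat 27°.
Subsquare m=12, t=19: +12·0.0833333° lon, +19·0.0416667° lat → SW at lon 147°, lat 27.7917°.
latitude 27.7917, longitude 147.0000.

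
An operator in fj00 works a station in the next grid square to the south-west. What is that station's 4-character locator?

EI99

Longitude square 0; −1 → -1, wraps to 9, carry into field.
Longitude field F = 5; −1 → 4 = E.
Latitude square 0; −1 → -1, wraps to 9, carry into field.
Latitude field J = 9; −1 → 8 = I.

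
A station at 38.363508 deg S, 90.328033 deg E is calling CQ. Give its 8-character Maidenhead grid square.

NF51dp92

Add 180° to longitude and 90° to latitude: 270.32803, 51.63649.
Field (20°×10°, letters A–R): 270.32803/20 → 13 → N, 51.63649/10 → 5 → F; chars NF.
Square (2°×1°, digits 0–9): 10.32803/2 → 5, 1.63649/1 → 1; chars 51.
Subsquare (5′×2.5′, letters a–x): 0.32803/0.0833333 → 3 → d, 0.63649/0.0416667 → 15 → p; chars dp.
Extended square (30″×15″, digits 0–9): 0.07803/0.00833333 → 9, 0.01149/0.00416667 → 2; chars 92.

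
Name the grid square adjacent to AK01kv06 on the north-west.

AK01jv97

Longitude extended square 0; −1 → -1, wraps to 9, carry into subsquare.
Longitude subsquare k = 10; −1 → 9 = j.
Latitude extended square 6; +1 → 7.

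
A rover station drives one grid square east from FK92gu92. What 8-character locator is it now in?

FK92hu02

Longitude extended square 9; +1 → 10, wraps to 0, carry into subsquare.
Longitude subsquare g = 6; +1 → 7 = h.
The latitude characters are unchanged.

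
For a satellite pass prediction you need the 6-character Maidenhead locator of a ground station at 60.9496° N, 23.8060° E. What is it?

Shift to the Maidenhead origin (180°W, 90°S): lon 203.8060, lat 150.9496.
Field: 203.8060/20 → 10 → K, 150.9496/10 → 15 → P; chars KP.
Square: 3.8060/2 → 1, 0.9496/1 → 0; chars 10.
Subsquare: 1.8060/0.0833333 → 21 → v, 0.9496/0.0416667 → 22 → w; chars vw.

KP10vw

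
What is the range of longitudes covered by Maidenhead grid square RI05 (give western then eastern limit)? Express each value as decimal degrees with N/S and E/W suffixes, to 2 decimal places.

Field R=17, I=8: +17·20° lon, +8·10° lat → SW at lon 160°, lat -10°.
Square 0, 5: +0·2° lon, +5·1° lat → SW at lon 160°, lat -5°.
Cell spans 2° lon × 1° lat.
west 160.00° E, east 162.00° E.

160.00° E, 162.00° E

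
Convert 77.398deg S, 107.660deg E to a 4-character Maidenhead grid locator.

OB32

Offset from 180°W / 90°S: lon 287.66°, lat 12.60°.
Field: 287.66/20 → 14 → O, 12.60/10 → 1 → B; chars OB.
Square: 7.66/2 → 3, 2.60/1 → 2; chars 32.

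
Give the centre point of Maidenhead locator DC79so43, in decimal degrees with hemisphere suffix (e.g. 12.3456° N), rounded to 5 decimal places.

Field D=3, C=2: +3·20° lon, +2·10° lat → SW at lon -120°, lat -70°.
Square 7, 9: +7·2° lon, +9·1° lat → SW at lon -106°, lat -61°.
Subsquare s=18, o=14: +18·0.0833333° lon, +14·0.0416667° lat → SW at lon -104.5°, lat -60.4167°.
Extended square 4, 3: +4·0.00833333° lon, +3·0.00416667° lat → SW at lon -104.467°, lat -60.4042°.
Cell spans 0.00833333° lon × 0.00416667° lat. Centre is SW corner plus half of each.
latitude 60.40208° S, longitude 104.46250° W.

60.40208° S, 104.46250° W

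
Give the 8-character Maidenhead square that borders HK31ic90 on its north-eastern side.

HK31jc01

Longitude extended square 9; +1 → 10, wraps to 0, carry into subsquare.
Longitude subsquare i = 8; +1 → 9 = j.
Latitude extended square 0; +1 → 1.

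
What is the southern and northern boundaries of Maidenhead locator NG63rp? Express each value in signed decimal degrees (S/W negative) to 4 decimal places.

-26.3750, -26.3333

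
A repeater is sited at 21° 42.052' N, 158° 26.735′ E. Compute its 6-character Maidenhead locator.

QL91fq

Shift to the Maidenhead origin (180°W, 90°S): lon 338.4456, lat 111.7009.
Field: 338.4456/20 → 16 → Q, 111.7009/10 → 11 → L; chars QL.
Square: 18.4456/2 → 9, 1.7009/1 → 1; chars 91.
Subsquare: 0.4456/0.0833333 → 5 → f, 0.7009/0.0416667 → 16 → q; chars fq.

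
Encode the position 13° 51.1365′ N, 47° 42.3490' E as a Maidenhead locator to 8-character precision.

LK33uu44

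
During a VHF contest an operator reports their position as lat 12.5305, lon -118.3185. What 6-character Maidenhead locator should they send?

DK02um

Shift to the Maidenhead origin (180°W, 90°S): lon 61.6815, lat 102.5305.
Field (20°×10°, letters A–R): 61.6815/20 → 3 → D, 102.5305/10 → 10 → K; chars DK.
Square (2°×1°, digits 0–9): 1.6815/2 → 0, 2.5305/1 → 2; chars 02.
Subsquare (5′×2.5′, letters a–x): 1.6815/0.0833333 → 20 → u, 0.5305/0.0416667 → 12 → m; chars um.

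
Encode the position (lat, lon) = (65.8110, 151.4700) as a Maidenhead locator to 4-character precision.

QP55

Shift to the Maidenhead origin (180°W, 90°S): lon 331.47, lat 155.81.
Field: 331.47/20 → 16 → Q, 155.81/10 → 15 → P; chars QP.
Square: 11.47/2 → 5, 5.81/1 → 5; chars 55.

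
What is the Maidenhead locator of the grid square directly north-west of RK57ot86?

RK57ot77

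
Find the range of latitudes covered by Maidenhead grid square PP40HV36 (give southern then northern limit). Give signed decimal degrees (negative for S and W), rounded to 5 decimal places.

Field P=15, P=15: +15·20° lon, +15·10° lat → SW at lon 120°, lat 60°.
Square 4, 0: +4·2° lon, +0·1° lat → SW at lon 128°, lat 60°.
Subsquare h=7, v=21: +7·0.0833333° lon, +21·0.0416667° lat → SW at lon 128.583°, lat 60.875°.
Extended square 3, 6: +3·0.00833333° lon, +6·0.00416667° lat → SW at lon 128.608°, lat 60.9°.
Cell spans 0.00833333° lon × 0.00416667° lat.
south 60.90000, north 60.90417.

60.90000, 60.90417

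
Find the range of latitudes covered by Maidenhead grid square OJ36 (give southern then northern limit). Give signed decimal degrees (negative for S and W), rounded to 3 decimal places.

Field O=14, J=9: +14·20° lon, +9·10° lat → SW at lon 100°, lat 0°.
Square 3, 6: +3·2° lon, +6·1° lat → SW at lon 106°, lat 6°.
Cell spans 2° lon × 1° lat.
south 6.000, north 7.000.

6.000, 7.000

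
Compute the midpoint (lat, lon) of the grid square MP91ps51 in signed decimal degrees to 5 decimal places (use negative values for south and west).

Field M=12, P=15: +12·20° lon, +15·10° lat → SW at lon 60°, lat 60°.
Square 9, 1: +9·2° lon, +1·1° lat → SW at lon 78°, lat 61°.
Subsquare p=15, s=18: +15·0.0833333° lon, +18·0.0416667° lat → SW at lon 79.25°, lat 61.75°.
Extended square 5, 1: +5·0.00833333° lon, +1·0.00416667° lat → SW at lon 79.2917°, lat 61.7542°.
Cell spans 0.00833333° lon × 0.00416667° lat. Centre is SW corner plus half of each.
latitude 61.75625, longitude 79.29583.

61.75625, 79.29583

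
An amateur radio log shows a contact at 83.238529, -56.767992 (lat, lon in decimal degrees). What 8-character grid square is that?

GR13of77

Shift to the Maidenhead origin (180°W, 90°S): lon 123.23201, lat 173.23853.
Field: lon ⌊123.23201/20⌋ = 6 → G; lat ⌊173.23853/10⌋ = 17 → R.
Square: lon ⌊3.23201/2⌋ = 1; lat ⌊3.23853/1⌋ = 3.
Subsquare: lon ⌊1.23201/0.0833333⌋ = 14 → o; lat ⌊0.23853/0.0416667⌋ = 5 → f.
Extended square: lon ⌊0.06534/0.00833333⌋ = 7; lat ⌊0.03020/0.00416667⌋ = 7.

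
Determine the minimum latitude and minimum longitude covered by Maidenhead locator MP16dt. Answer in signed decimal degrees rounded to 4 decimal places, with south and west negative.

66.7917, 62.2500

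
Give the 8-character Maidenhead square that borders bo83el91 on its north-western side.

Longitude extended square 9; −1 → 8.
Latitude extended square 1; +1 → 2.

BO83el82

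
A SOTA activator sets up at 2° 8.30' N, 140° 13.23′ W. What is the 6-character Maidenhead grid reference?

BJ92vd

Offset from 180°W / 90°S: lon 39.7795°, lat 92.1383°.
Field: lon ⌊39.7795/20⌋ = 1 → B; lat ⌊92.1383/10⌋ = 9 → J.
Square: lon ⌊19.7795/2⌋ = 9; lat ⌊2.1383/1⌋ = 2.
Subsquare: lon ⌊1.7795/0.0833333⌋ = 21 → v; lat ⌊0.1383/0.0416667⌋ = 3 → d.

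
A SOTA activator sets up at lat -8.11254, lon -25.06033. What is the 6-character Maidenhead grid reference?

Add 180° to longitude and 90° to latitude: 154.9397, 81.8875.
Field: 154.9397/20 → 7 → H, 81.8875/10 → 8 → I; chars HI.
Square: 14.9397/2 → 7, 1.8875/1 → 1; chars 71.
Subsquare: 0.9397/0.0833333 → 11 → l, 0.8875/0.0416667 → 21 → v; chars lv.

HI71lv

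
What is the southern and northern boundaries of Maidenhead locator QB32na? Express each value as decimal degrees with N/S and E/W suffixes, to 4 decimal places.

Field Q=16, B=1: +16·20° lon, +1·10° lat → SW at lon 140°, lat -80°.
Square 3, 2: +3·2° lon, +2·1° lat → SW at lon 146°, lat -78°.
Subsquare n=13, a=0: +13·0.0833333° lon, +0·0.0416667° lat → SW at lon 147.083°, lat -78°.
Cell spans 0.0833333° lon × 0.0416667° lat.
south 78.0000° S, north 77.9583° S.

78.0000° S, 77.9583° S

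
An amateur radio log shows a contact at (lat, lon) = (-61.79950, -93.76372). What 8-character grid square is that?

EC38ce88

Add 180° to longitude and 90° to latitude: 86.23628, 28.20050.
Field: 86.23628/20 → 4 → E, 28.20050/10 → 2 → C; chars EC.
Square: 6.23628/2 → 3, 8.20050/1 → 8; chars 38.
Subsquare: 0.23628/0.0833333 → 2 → c, 0.20050/0.0416667 → 4 → e; chars ce.
Extended square: 0.06961/0.00833333 → 8, 0.03383/0.00416667 → 8; chars 88.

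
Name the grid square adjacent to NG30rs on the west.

Longitude subsquare r = 17; −1 → 16 = q.
The latitude characters are unchanged.

NG30qs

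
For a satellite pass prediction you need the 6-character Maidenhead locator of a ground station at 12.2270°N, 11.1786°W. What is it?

IK42jf

Add 180° to longitude and 90° to latitude: 168.8214, 102.2270.
Field: 168.8214/20 → 8 → I, 102.2270/10 → 10 → K; chars IK.
Square: 8.8214/2 → 4, 2.2270/1 → 2; chars 42.
Subsquare: 0.8214/0.0833333 → 9 → j, 0.2270/0.0416667 → 5 → f; chars jf.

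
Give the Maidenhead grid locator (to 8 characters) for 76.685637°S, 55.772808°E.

LB73vh25

Shift to the Maidenhead origin (180°W, 90°S): lon 235.77281, lat 13.31436.
Field (20°×10°, letters A–R): lon ⌊235.77281/20⌋ = 11 → L; lat ⌊13.31436/10⌋ = 1 → B.
Square (2°×1°, digits 0–9): lon ⌊15.77281/2⌋ = 7; lat ⌊3.31436/1⌋ = 3.
Subsquare (5′×2.5′, letters a–x): lon ⌊1.77281/0.0833333⌋ = 21 → v; lat ⌊0.31436/0.0416667⌋ = 7 → h.
Extended square (30″×15″, digits 0–9): lon ⌊0.02281/0.00833333⌋ = 2; lat ⌊0.02270/0.00416667⌋ = 5.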